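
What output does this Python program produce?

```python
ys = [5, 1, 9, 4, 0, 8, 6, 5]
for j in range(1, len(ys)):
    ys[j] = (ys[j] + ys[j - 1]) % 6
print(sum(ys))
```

j=1: ys[1] = (1+5)%6 = 0 → [5, 0, 9, 4, 0, 8, 6, 5]
j=2: ys[2] = (9+0)%6 = 3 → [5, 0, 3, 4, 0, 8, 6, 5]
j=3: ys[3] = (4+3)%6 = 1 → [5, 0, 3, 1, 0, 8, 6, 5]
j=4: ys[4] = (0+1)%6 = 1 → [5, 0, 3, 1, 1, 8, 6, 5]
j=5: ys[5] = (8+1)%6 = 3 → [5, 0, 3, 1, 1, 3, 6, 5]
j=6: ys[6] = (6+3)%6 = 3 → [5, 0, 3, 1, 1, 3, 3, 5]
j=7: ys[7] = (5+3)%6 = 2 → [5, 0, 3, 1, 1, 3, 3, 2]
sum = 18

18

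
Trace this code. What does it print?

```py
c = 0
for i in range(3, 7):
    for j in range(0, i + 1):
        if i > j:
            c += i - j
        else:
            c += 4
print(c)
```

68

i=3,j=0: 3>0, c = 0+3 = 3
i=3,j=1: 3>1, c = 3+2 = 5
i=3,j=2: 3>2, c = 5+1 = 6
i=3,j=3: not 3>3, c = 6+4 = 10
i=4,j=0: 4>0, c = 10+4 = 14
i=4,j=1: 4>1, c = 14+3 = 17
i=4,j=2: 4>2, c = 17+2 = 19
i=4,j=3: 4>3, c = 19+1 = 20
i=4,j=4: not 4>4, c = 20+4 = 24
i=5,j=0: 5>0, c = 24+5 = 29
i=5,j=1: 5>1, c = 29+4 = 33
i=5,j=2: 5>2, c = 33+3 = 36
i=5,j=3: 5>3, c = 36+2 = 38
i=5,j=4: 5>4, c = 38+1 = 39
i=5,j=5: not 5>5, c = 39+4 = 43
i=6,j=0: 6>0, c = 43+6 = 49
i=6,j=1: 6>1, c = 49+5 = 54
i=6,j=2: 6>2, c = 54+4 = 58
i=6,j=3: 6>3, c = 58+3 = 61
i=6,j=4: 6>4, c = 61+2 = 63
i=6,j=5: 6>5, c = 63+1 = 64
i=6,j=6: not 6>6, c = 64+4 = 68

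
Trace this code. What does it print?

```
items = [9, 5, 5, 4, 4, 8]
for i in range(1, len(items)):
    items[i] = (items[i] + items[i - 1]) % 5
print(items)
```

i=1: items[1] = (5+9)%5 = 4 → [9, 4, 5, 4, 4, 8]
i=2: items[2] = (5+4)%5 = 4 → [9, 4, 4, 4, 4, 8]
i=3: items[3] = (4+4)%5 = 3 → [9, 4, 4, 3, 4, 8]
i=4: items[4] = (4+3)%5 = 2 → [9, 4, 4, 3, 2, 8]
i=5: items[5] = (8+2)%5 = 0 → [9, 4, 4, 3, 2, 0]

[9, 4, 4, 3, 2, 0]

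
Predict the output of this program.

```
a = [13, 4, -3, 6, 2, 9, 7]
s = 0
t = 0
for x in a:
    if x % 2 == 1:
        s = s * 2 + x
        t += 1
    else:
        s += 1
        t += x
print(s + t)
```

x=13: odd, s = 0*2+13 = 13; t=1
x=4: not odd, s = 13+1 = 14; t=5
x=-3: odd, s = 14*2+(-3) = 25; t=6
x=6: not odd, s = 25+1 = 26; t=12
x=2: not odd, s = 26+1 = 27; t=14
x=9: odd, s = 27*2+9 = 63; t=15
x=7: odd, s = 63*2+7 = 133; t=16
s+t = 133+16 = 149

149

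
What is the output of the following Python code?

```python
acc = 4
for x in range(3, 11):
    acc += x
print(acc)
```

56

x=3: acc = 4+3 = 7
x=4: acc = 7+4 = 11
x=5: acc = 11+5 = 16
x=6: acc = 16+6 = 22
x=7: acc = 22+7 = 29
x=8: acc = 29+8 = 37
x=9: acc = 37+9 = 46
x=10: acc = 46+10 = 56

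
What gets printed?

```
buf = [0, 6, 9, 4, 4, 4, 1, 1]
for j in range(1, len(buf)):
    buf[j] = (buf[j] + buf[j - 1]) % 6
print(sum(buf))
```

j=1: buf[1] = (6+0)%6 = 0 → [0, 0, 9, 4, 4, 4, 1, 1]
j=2: buf[2] = (9+0)%6 = 3 → [0, 0, 3, 4, 4, 4, 1, 1]
j=3: buf[3] = (4+3)%6 = 1 → [0, 0, 3, 1, 4, 4, 1, 1]
j=4: buf[4] = (4+1)%6 = 5 → [0, 0, 3, 1, 5, 4, 1, 1]
j=5: buf[5] = (4+5)%6 = 3 → [0, 0, 3, 1, 5, 3, 1, 1]
j=6: buf[6] = (1+3)%6 = 4 → [0, 0, 3, 1, 5, 3, 4, 1]
j=7: buf[7] = (1+4)%6 = 5 → [0, 0, 3, 1, 5, 3, 4, 5]
sum = 21

21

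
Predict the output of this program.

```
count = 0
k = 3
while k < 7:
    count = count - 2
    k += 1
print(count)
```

-8

k=3: count = 0-2 = -2
k=4: count = (-2)-2 = -4
k=5: count = (-4)-2 = -6
k=6: count = (-6)-2 = -8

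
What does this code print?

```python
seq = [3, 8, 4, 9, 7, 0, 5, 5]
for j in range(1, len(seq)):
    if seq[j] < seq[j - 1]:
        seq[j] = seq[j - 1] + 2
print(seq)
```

j=1: 8>=3, unchanged → [3, 8, 4, 9, 7, 0, 5, 5]
j=2: 4<8, seq[2] = 8+2 = 10 → [3, 8, 10, 9, 7, 0, 5, 5]
j=3: 9<10, seq[3] = 10+2 = 12 → [3, 8, 10, 12, 7, 0, 5, 5]
j=4: 7<12, seq[4] = 12+2 = 14 → [3, 8, 10, 12, 14, 0, 5, 5]
j=5: 0<14, seq[5] = 14+2 = 16 → [3, 8, 10, 12, 14, 16, 5, 5]
j=6: 5<16, seq[6] = 16+2 = 18 → [3, 8, 10, 12, 14, 16, 18, 5]
j=7: 5<18, seq[7] = 18+2 = 20 → [3, 8, 10, 12, 14, 16, 18, 20]

[3, 8, 10, 12, 14, 16, 18, 20]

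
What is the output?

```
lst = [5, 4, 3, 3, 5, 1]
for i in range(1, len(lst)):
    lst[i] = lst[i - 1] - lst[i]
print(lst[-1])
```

-11

i=1: lst[1] = 5-4 = 1 → [5, 1, 3, 3, 5, 1]
i=2: lst[2] = 1-3 = -2 → [5, 1, -2, 3, 5, 1]
i=3: lst[3] = (-2)-3 = -5 → [5, 1, -2, -5, 5, 1]
i=4: lst[4] = (-5)-5 = -10 → [5, 1, -2, -5, -10, 1]
i=5: lst[5] = (-10)-1 = -11 → [5, 1, -2, -5, -10, -11]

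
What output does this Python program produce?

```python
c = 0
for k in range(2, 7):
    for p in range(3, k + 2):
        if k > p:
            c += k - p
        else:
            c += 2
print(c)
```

k=2,p=3: not 2>3, c = 0+2 = 2
k=3,p=3: not 3>3, c = 2+2 = 4
k=3,p=4: not 3>4, c = 4+2 = 6
k=4,p=3: 4>3, c = 6+1 = 7
k=4,p=4: not 4>4, c = 7+2 = 9
k=4,p=5: not 4>5, c = 9+2 = 11
k=5,p=3: 5>3, c = 11+2 = 13
k=5,p=4: 5>4, c = 13+1 = 14
k=5,p=5: not 5>5, c = 14+2 = 16
k=5,p=6: not 5>6, c = 16+2 = 18
k=6,p=3: 6>3, c = 18+3 = 21
k=6,p=4: 6>4, c = 21+2 = 23
k=6,p=5: 6>5, c = 23+1 = 24
k=6,p=6: not 6>6, c = 24+2 = 26
k=6,p=7: not 6>7, c = 26+2 = 28

28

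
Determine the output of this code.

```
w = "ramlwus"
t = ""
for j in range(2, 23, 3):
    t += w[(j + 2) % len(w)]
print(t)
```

j=2: add w[4]='w' → 'w'
j=5: add w[0]='r' → 'wr'
j=8: add w[3]='l' → 'wrl'
j=11: add w[6]='s' → 'wrls'
j=14: add w[2]='m' → 'wrlsm'
j=17: add w[5]='u' → 'wrlsmu'
j=20: add w[1]='a' → 'wrlsmua'

wrlsmua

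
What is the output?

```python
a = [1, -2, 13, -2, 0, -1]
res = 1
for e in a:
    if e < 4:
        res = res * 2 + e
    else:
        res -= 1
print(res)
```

15

e=1: <4, res = 1*2+1 = 3
e=-2: <4, res = 3*2+(-2) = 4
e=13: not <4, res = 4-1 = 3
e=-2: <4, res = 3*2+(-2) = 4
e=0: <4, res = 4*2+0 = 8
e=-1: <4, res = 8*2+(-1) = 15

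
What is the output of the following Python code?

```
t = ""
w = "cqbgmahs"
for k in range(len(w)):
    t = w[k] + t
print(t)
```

shamgbqc

k=0: prepend 'c' → 'c'
k=1: prepend 'q' → 'qc'
k=2: prepend 'b' → 'bqc'
k=3: prepend 'g' → 'gbqc'
k=4: prepend 'm' → 'mgbqc'
k=5: prepend 'a' → 'amgbqc'
k=6: prepend 'h' → 'hamgbqc'
k=7: prepend 's' → 'shamgbqc'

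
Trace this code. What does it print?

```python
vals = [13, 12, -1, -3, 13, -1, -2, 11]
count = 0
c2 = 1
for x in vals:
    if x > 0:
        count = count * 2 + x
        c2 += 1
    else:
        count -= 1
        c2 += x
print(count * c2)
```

x=13: >0, count = 0*2+13 = 13; c2=2
x=12: >0, count = 13*2+12 = 38; c2=3
x=-1: not >0, count = 38-1 = 37; c2=2
x=-3: not >0, count = 37-1 = 36; c2=-1
x=13: >0, count = 36*2+13 = 85; c2=0
x=-1: not >0, count = 85-1 = 84; c2=-1
x=-2: not >0, count = 84-1 = 83; c2=-3
x=11: >0, count = 83*2+11 = 177; c2=-2
count*c2 = 177*(-2) = -354

-354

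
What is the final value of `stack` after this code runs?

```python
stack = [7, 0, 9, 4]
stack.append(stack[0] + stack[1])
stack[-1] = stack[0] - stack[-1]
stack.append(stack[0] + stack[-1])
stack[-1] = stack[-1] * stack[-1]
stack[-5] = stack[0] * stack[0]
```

[7, 49, 9, 4, 0, 49]

append stack[0]+stack[1] = 7+0 = 7 → [7, 0, 9, 4, 7]
stack[-1] = stack[0]-stack[-1] = 7-7 = 0 → [7, 0, 9, 4, 0]
append stack[0]+stack[-1] = 7+0 = 7 → [7, 0, 9, 4, 0, 7]
stack[-1] = stack[-1]*stack[-1] = 7*7 = 49 → [7, 0, 9, 4, 0, 49]
stack[-5] = stack[0]*stack[0] = 7*7 = 49 → [7, 49, 9, 4, 0, 49]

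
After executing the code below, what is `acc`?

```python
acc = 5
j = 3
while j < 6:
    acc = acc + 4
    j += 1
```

j=3: acc = 5+4 = 9
j=4: acc = 9+4 = 13
j=5: acc = 13+4 = 17

17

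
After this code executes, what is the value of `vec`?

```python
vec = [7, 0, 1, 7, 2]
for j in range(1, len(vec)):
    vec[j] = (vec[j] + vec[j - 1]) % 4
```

[7, 3, 0, 3, 1]

j=1: vec[1] = (0+7)%4 = 3 → [7, 3, 1, 7, 2]
j=2: vec[2] = (1+3)%4 = 0 → [7, 3, 0, 7, 2]
j=3: vec[3] = (7+0)%4 = 3 → [7, 3, 0, 3, 2]
j=4: vec[4] = (2+3)%4 = 1 → [7, 3, 0, 3, 1]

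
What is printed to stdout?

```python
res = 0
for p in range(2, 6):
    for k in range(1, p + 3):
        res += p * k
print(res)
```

p=2,k=1: res = 0+2 = 2
p=2,k=2: res = 2+4 = 6
p=2,k=3: res = 6+6 = 12
p=2,k=4: res = 12+8 = 20
p=3,k=1: res = 20+3 = 23
p=3,k=2: res = 23+6 = 29
p=3,k=3: res = 29+9 = 38
p=3,k=4: res = 38+12 = 50
p=3,k=5: res = 50+15 = 65
p=4,k=1: res = 65+4 = 69
p=4,k=2: res = 69+8 = 77
p=4,k=3: res = 77+12 = 89
p=4,k=4: res = 89+16 = 105
p=4,k=5: res = 105+20 = 125
p=4,k=6: res = 125+24 = 149
p=5,k=1: res = 149+5 = 154
p=5,k=2: res = 154+10 = 164
p=5,k=3: res = 164+15 = 179
p=5,k=4: res = 179+20 = 199
p=5,k=5: res = 199+25 = 224
p=5,k=6: res = 224+30 = 254
p=5,k=7: res = 254+35 = 289

289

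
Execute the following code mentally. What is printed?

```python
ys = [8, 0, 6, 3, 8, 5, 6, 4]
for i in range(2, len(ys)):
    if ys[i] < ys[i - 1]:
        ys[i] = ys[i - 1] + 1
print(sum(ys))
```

i=2: 6>=0, unchanged → [8, 0, 6, 3, 8, 5, 6, 4]
i=3: 3<6, ys[3] = 6+1 = 7 → [8, 0, 6, 7, 8, 5, 6, 4]
i=4: 8>=7, unchanged → [8, 0, 6, 7, 8, 5, 6, 4]
i=5: 5<8, ys[5] = 8+1 = 9 → [8, 0, 6, 7, 8, 9, 6, 4]
i=6: 6<9, ys[6] = 9+1 = 10 → [8, 0, 6, 7, 8, 9, 10, 4]
i=7: 4<10, ys[7] = 10+1 = 11 → [8, 0, 6, 7, 8, 9, 10, 11]
sum = 59

59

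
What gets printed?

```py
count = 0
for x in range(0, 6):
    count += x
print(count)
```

x=0: count = 0+0 = 0
x=1: count = 0+1 = 1
x=2: count = 1+2 = 3
x=3: count = 3+3 = 6
x=4: count = 6+4 = 10
x=5: count = 10+5 = 15

15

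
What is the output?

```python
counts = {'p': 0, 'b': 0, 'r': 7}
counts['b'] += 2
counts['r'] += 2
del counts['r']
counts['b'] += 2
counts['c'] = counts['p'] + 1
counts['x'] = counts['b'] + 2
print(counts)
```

counts['b'] = 0+2 = 2 → {'p': 0, 'b': 2, 'r': 7}
counts['r'] = 7+2 = 9 → {'p': 0, 'b': 2, 'r': 9}
del 'r' → {'p': 0, 'b': 2}
counts['b'] = 2+2 = 4 → {'p': 0, 'b': 4}
counts['c'] = counts['p']+1 = 1 → {'p': 0, 'b': 4, 'c': 1}
counts['x'] = counts['b']+2 = 6 → {'p': 0, 'b': 4, 'c': 1, 'x': 6}

{'p': 0, 'b': 4, 'c': 1, 'x': 6}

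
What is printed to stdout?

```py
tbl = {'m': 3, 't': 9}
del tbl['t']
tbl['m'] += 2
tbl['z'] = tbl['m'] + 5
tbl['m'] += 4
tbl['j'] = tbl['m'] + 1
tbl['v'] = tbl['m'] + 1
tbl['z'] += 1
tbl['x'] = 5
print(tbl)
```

{'m': 9, 'z': 11, 'j': 10, 'v': 10, 'x': 5}

del 't' → {'m': 3}
tbl['m'] = 3+2 = 5 → {'m': 5}
tbl['z'] = tbl['m']+5 = 10 → {'m': 5, 'z': 10}
tbl['m'] = 5+4 = 9 → {'m': 9, 'z': 10}
tbl['j'] = tbl['m']+1 = 10 → {'m': 9, 'z': 10, 'j': 10}
tbl['v'] = tbl['m']+1 = 10 → {'m': 9, 'z': 10, 'j': 10, 'v': 10}
tbl['z'] = 10+1 = 11 → {'m': 9, 'z': 11, 'j': 10, 'v': 10}
tbl['x'] = 5 → {'m': 9, 'z': 11, 'j': 10, 'v': 10, 'x': 5}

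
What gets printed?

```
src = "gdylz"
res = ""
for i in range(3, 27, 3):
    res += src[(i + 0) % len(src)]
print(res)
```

i=3: add src[3]='l' → 'l'
i=6: add src[1]='d' → 'ld'
i=9: add src[4]='z' → 'ldz'
i=12: add src[2]='y' → 'ldzy'
i=15: add src[0]='g' → 'ldzyg'
i=18: add src[3]='l' → 'ldzygl'
i=21: add src[1]='d' → 'ldzygld'
i=24: add src[4]='z' → 'ldzygldz'

ldzygldz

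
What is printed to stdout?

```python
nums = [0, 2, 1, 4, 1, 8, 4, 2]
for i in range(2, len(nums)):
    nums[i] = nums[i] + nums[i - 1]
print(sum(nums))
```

78

i=2: nums[2] = 1+2 = 3 → [0, 2, 3, 4, 1, 8, 4, 2]
i=3: nums[3] = 4+3 = 7 → [0, 2, 3, 7, 1, 8, 4, 2]
i=4: nums[4] = 1+7 = 8 → [0, 2, 3, 7, 8, 8, 4, 2]
i=5: nums[5] = 8+8 = 16 → [0, 2, 3, 7, 8, 16, 4, 2]
i=6: nums[6] = 4+16 = 20 → [0, 2, 3, 7, 8, 16, 20, 2]
i=7: nums[7] = 2+20 = 22 → [0, 2, 3, 7, 8, 16, 20, 22]
sum = 78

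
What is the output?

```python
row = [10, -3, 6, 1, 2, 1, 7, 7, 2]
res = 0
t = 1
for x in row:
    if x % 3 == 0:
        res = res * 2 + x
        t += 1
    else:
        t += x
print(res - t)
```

x=10: not %3==0; t=11
x=-3: %3==0, res = 0*2+(-3) = -3; t=12
x=6: %3==0, res = (-3)*2+6 = 0; t=13
x=1: not %3==0; t=14
x=2: not %3==0; t=16
x=1: not %3==0; t=17
x=7: not %3==0; t=24
x=7: not %3==0; t=31
x=2: not %3==0; t=33
res-t = 0-33 = -33

-33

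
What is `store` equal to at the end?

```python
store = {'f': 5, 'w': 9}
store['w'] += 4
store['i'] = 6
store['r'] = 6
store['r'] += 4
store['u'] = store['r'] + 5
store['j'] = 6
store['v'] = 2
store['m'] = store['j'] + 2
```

{'f': 5, 'w': 13, 'i': 6, 'r': 10, 'u': 15, 'j': 6, 'v': 2, 'm': 8}

store['w'] = 9+4 = 13 → {'f': 5, 'w': 13}
store['i'] = 6 → {'f': 5, 'w': 13, 'i': 6}
store['r'] = 6 → {'f': 5, 'w': 13, 'i': 6, 'r': 6}
store['r'] = 6+4 = 10 → {'f': 5, 'w': 13, 'i': 6, 'r': 10}
store['u'] = store['r']+5 = 15 → {'f': 5, 'w': 13, 'i': 6, 'r': 10, 'u': 15}
store['j'] = 6 → {'f': 5, 'w': 13, 'i': 6, 'r': 10, 'u': 15, 'j': 6}
store['v'] = 2 → {'f': 5, 'w': 13, 'i': 6, 'r': 10, 'u': 15, 'j': 6, 'v': 2}
store['m'] = store['j']+2 = 8 → {'f': 5, 'w': 13, 'i': 6, 'r': 10, 'u': 15, 'j': 6, 'v': 2, 'm': 8}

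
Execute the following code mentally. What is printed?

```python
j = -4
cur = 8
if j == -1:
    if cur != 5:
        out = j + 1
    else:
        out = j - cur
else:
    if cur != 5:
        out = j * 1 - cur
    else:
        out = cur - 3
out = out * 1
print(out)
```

-12

j=-4, cur=8
j == -1 is False; cur != 5 is True
→ out = j * 1 - cur = -12
out = (-12)*1 = -12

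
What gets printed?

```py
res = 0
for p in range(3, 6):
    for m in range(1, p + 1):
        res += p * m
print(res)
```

133

p=3,m=1: res = 0+3 = 3
p=3,m=2: res = 3+6 = 9
p=3,m=3: res = 9+9 = 18
p=4,m=1: res = 18+4 = 22
p=4,m=2: res = 22+8 = 30
p=4,m=3: res = 30+12 = 42
p=4,m=4: res = 42+16 = 58
p=5,m=1: res = 58+5 = 63
p=5,m=2: res = 63+10 = 73
p=5,m=3: res = 73+15 = 88
p=5,m=4: res = 88+20 = 108
p=5,m=5: res = 108+25 = 133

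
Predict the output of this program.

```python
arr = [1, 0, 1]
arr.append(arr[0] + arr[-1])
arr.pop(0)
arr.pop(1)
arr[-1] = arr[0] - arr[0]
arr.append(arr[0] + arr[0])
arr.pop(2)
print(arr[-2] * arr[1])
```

append arr[0]+arr[-1] = 1+1 = 2 → [1, 0, 1, 2]
pop(0) removes 1 → [0, 1, 2]
pop(1) removes 1 → [0, 2]
arr[-1] = arr[0]-arr[0] = 0-0 = 0 → [0, 0]
append arr[0]+arr[0] = 0+0 = 0 → [0, 0, 0]
pop(2) removes 0 → [0, 0]
arr[-2]*arr[1] = 0*0 = 0

0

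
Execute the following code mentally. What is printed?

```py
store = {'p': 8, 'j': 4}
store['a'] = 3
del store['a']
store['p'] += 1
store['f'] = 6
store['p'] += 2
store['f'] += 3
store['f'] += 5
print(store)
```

store['a'] = 3 → {'p': 8, 'j': 4, 'a': 3}
del 'a' → {'p': 8, 'j': 4}
store['p'] = 8+1 = 9 → {'p': 9, 'j': 4}
store['f'] = 6 → {'p': 9, 'j': 4, 'f': 6}
store['p'] = 9+2 = 11 → {'p': 11, 'j': 4, 'f': 6}
store['f'] = 6+3 = 9 → {'p': 11, 'j': 4, 'f': 9}
store['f'] = 9+5 = 14 → {'p': 11, 'j': 4, 'f': 14}

{'p': 11, 'j': 4, 'f': 14}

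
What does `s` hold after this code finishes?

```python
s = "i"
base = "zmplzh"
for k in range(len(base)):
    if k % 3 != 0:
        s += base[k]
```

'impzh'

k=0: skip
k=1: add 'm' → 'im'
k=2: add 'p' → 'imp'
k=3: skip
k=4: add 'z' → 'impz'
k=5: add 'h' → 'impzh'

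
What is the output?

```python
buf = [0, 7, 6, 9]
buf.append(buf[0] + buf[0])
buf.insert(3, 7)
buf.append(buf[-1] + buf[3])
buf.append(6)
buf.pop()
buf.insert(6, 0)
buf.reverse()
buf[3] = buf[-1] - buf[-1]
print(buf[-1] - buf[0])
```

-7

append buf[0]+buf[0] = 0+0 = 0 → [0, 7, 6, 9, 0]
insert 7 at 3 → [0, 7, 6, 7, 9, 0]
append buf[-1]+buf[3] = 0+7 = 7 → [0, 7, 6, 7, 9, 0, 7]
append 6 → [0, 7, 6, 7, 9, 0, 7, 6]
pop() removes 6 → [0, 7, 6, 7, 9, 0, 7]
insert 0 at 6 → [0, 7, 6, 7, 9, 0, 0, 7]
reverse → [7, 0, 0, 9, 7, 6, 7, 0]
buf[3] = buf[-1]-buf[-1] = 0-0 = 0 → [7, 0, 0, 0, 7, 6, 7, 0]
buf[-1]-buf[0] = 0-7 = -7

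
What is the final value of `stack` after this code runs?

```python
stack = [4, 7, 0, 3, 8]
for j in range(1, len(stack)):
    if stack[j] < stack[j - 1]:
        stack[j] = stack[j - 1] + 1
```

j=1: 7>=4, unchanged → [4, 7, 0, 3, 8]
j=2: 0<7, stack[2] = 7+1 = 8 → [4, 7, 8, 3, 8]
j=3: 3<8, stack[3] = 8+1 = 9 → [4, 7, 8, 9, 8]
j=4: 8<9, stack[4] = 9+1 = 10 → [4, 7, 8, 9, 10]

[4, 7, 8, 9, 10]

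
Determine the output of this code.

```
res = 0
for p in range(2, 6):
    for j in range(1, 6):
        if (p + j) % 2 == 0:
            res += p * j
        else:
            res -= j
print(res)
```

78

p=2,j=1: odd sum, res = 0-1 = -1
p=2,j=2: even sum, res = (-1)+4 = 3
p=2,j=3: odd sum, res = 3-3 = 0
p=2,j=4: even sum, res = 0+8 = 8
p=2,j=5: odd sum, res = 8-5 = 3
p=3,j=1: even sum, res = 3+3 = 6
p=3,j=2: odd sum, res = 6-2 = 4
p=3,j=3: even sum, res = 4+9 = 13
p=3,j=4: odd sum, res = 13-4 = 9
p=3,j=5: even sum, res = 9+15 = 24
p=4,j=1: odd sum, res = 24-1 = 23
p=4,j=2: even sum, res = 23+8 = 31
p=4,j=3: odd sum, res = 31-3 = 28
p=4,j=4: even sum, res = 28+16 = 44
p=4,j=5: odd sum, res = 44-5 = 39
p=5,j=1: even sum, res = 39+5 = 44
p=5,j=2: odd sum, res = 44-2 = 42
p=5,j=3: even sum, res = 42+15 = 57
p=5,j=4: odd sum, res = 57-4 = 53
p=5,j=5: even sum, res = 53+25 = 78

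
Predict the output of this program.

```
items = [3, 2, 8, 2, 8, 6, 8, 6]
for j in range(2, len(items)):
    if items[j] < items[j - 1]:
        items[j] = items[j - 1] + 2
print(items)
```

[3, 2, 8, 10, 12, 14, 16, 18]

j=2: 8>=2, unchanged → [3, 2, 8, 2, 8, 6, 8, 6]
j=3: 2<8, items[3] = 8+2 = 10 → [3, 2, 8, 10, 8, 6, 8, 6]
j=4: 8<10, items[4] = 10+2 = 12 → [3, 2, 8, 10, 12, 6, 8, 6]
j=5: 6<12, items[5] = 12+2 = 14 → [3, 2, 8, 10, 12, 14, 8, 6]
j=6: 8<14, items[6] = 14+2 = 16 → [3, 2, 8, 10, 12, 14, 16, 6]
j=7: 6<16, items[7] = 16+2 = 18 → [3, 2, 8, 10, 12, 14, 16, 18]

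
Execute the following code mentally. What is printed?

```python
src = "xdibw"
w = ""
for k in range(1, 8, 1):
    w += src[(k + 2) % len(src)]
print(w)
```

k=1: add src[3]='b' → 'b'
k=2: add src[4]='w' → 'bw'
k=3: add src[0]='x' → 'bwx'
k=4: add src[1]='d' → 'bwxd'
k=5: add src[2]='i' → 'bwxdi'
k=6: add src[3]='b' → 'bwxdib'
k=7: add src[4]='w' → 'bwxdibw'

bwxdibw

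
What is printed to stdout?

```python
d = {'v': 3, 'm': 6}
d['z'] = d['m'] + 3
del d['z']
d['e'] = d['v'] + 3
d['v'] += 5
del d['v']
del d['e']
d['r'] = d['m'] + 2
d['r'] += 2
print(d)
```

d['z'] = d['m']+3 = 9 → {'v': 3, 'm': 6, 'z': 9}
del 'z' → {'v': 3, 'm': 6}
d['e'] = d['v']+3 = 6 → {'v': 3, 'm': 6, 'e': 6}
d['v'] = 3+5 = 8 → {'v': 8, 'm': 6, 'e': 6}
del 'v' → {'m': 6, 'e': 6}
del 'e' → {'m': 6}
d['r'] = d['m']+2 = 8 → {'m': 6, 'r': 8}
d['r'] = 8+2 = 10 → {'m': 6, 'r': 10}

{'m': 6, 'r': 10}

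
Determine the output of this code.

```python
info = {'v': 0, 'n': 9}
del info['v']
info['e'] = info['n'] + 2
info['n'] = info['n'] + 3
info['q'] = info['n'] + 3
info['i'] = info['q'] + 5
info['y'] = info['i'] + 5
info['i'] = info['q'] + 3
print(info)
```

{'n': 12, 'e': 11, 'q': 15, 'i': 18, 'y': 25}

del 'v' → {'n': 9}
info['e'] = info['n']+2 = 11 → {'n': 9, 'e': 11}
info['n'] = info['n']+3 = 12 → {'n': 12, 'e': 11}
info['q'] = info['n']+3 = 15 → {'n': 12, 'e': 11, 'q': 15}
info['i'] = info['q']+5 = 20 → {'n': 12, 'e': 11, 'q': 15, 'i': 20}
info['y'] = info['i']+5 = 25 → {'n': 12, 'e': 11, 'q': 15, 'i': 20, 'y': 25}
info['i'] = info['q']+3 = 18 → {'n': 12, 'e': 11, 'q': 15, 'i': 18, 'y': 25}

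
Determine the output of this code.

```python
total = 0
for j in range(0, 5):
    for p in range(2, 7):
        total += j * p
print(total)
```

200

j=0,p=2: total = 0+0 = 0
j=0,p=3: total = 0+0 = 0
j=0,p=4: total = 0+0 = 0
j=0,p=5: total = 0+0 = 0
j=0,p=6: total = 0+0 = 0
j=1,p=2: total = 0+2 = 2
j=1,p=3: total = 2+3 = 5
j=1,p=4: total = 5+4 = 9
j=1,p=5: total = 9+5 = 14
j=1,p=6: total = 14+6 = 20
j=2,p=2: total = 20+4 = 24
j=2,p=3: total = 24+6 = 30
j=2,p=4: total = 30+8 = 38
j=2,p=5: total = 38+10 = 48
j=2,p=6: total = 48+12 = 60
j=3,p=2: total = 60+6 = 66
j=3,p=3: total = 66+9 = 75
j=3,p=4: total = 75+12 = 87
j=3,p=5: total = 87+15 = 102
j=3,p=6: total = 102+18 = 120
j=4,p=2: total = 120+8 = 128
j=4,p=3: total = 128+12 = 140
j=4,p=4: total = 140+16 = 156
j=4,p=5: total = 156+20 = 176
j=4,p=6: total = 176+24 = 200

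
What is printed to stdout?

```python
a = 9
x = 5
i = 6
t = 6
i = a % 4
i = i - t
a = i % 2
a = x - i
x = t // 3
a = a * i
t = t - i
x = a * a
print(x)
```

i = 9%4 = 1
i = 1-6 = -5
a = (-5)%2 = 1
a = 5-(-5) = 10
x = 6//3 = 2
a = 10*(-5) = -50
t = 6-(-5) = 11
x = (-50)*(-50) = 2500

2500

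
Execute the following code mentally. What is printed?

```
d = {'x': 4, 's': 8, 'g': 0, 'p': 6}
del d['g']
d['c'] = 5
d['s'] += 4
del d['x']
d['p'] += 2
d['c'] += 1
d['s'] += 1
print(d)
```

del 'g' → {'x': 4, 's': 8, 'p': 6}
d['c'] = 5 → {'x': 4, 's': 8, 'p': 6, 'c': 5}
d['s'] = 8+4 = 12 → {'x': 4, 's': 12, 'p': 6, 'c': 5}
del 'x' → {'s': 12, 'p': 6, 'c': 5}
d['p'] = 6+2 = 8 → {'s': 12, 'p': 8, 'c': 5}
d['c'] = 5+1 = 6 → {'s': 12, 'p': 8, 'c': 6}
d['s'] = 12+1 = 13 → {'s': 13, 'p': 8, 'c': 6}

{'s': 13, 'p': 8, 'c': 6}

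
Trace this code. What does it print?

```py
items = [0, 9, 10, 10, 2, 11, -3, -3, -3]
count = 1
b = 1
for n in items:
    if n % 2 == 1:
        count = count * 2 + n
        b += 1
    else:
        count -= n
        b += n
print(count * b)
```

n=0: not odd, count = 1-0 = 1; b=1
n=9: odd, count = 1*2+9 = 11; b=2
n=10: not odd, count = 11-10 = 1; b=12
n=10: not odd, count = 1-10 = -9; b=22
n=2: not odd, count = (-9)-2 = -11; b=24
n=11: odd, count = (-11)*2+11 = -11; b=25
n=-3: odd, count = (-11)*2+(-3) = -25; b=26
n=-3: odd, count = (-25)*2+(-3) = -53; b=27
n=-3: odd, count = (-53)*2+(-3) = -109; b=28
count*b = (-109)*28 = -3052

-3052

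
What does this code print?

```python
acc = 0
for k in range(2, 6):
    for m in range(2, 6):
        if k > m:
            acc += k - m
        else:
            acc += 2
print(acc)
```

k=2,m=2: not 2>2, acc = 0+2 = 2
k=2,m=3: not 2>3, acc = 2+2 = 4
k=2,m=4: not 2>4, acc = 4+2 = 6
k=2,m=5: not 2>5, acc = 6+2 = 8
k=3,m=2: 3>2, acc = 8+1 = 9
k=3,m=3: not 3>3, acc = 9+2 = 11
k=3,m=4: not 3>4, acc = 11+2 = 13
k=3,m=5: not 3>5, acc = 13+2 = 15
k=4,m=2: 4>2, acc = 15+2 = 17
k=4,m=3: 4>3, acc = 17+1 = 18
k=4,m=4: not 4>4, acc = 18+2 = 20
k=4,m=5: not 4>5, acc = 20+2 = 22
k=5,m=2: 5>2, acc = 22+3 = 25
k=5,m=3: 5>3, acc = 25+2 = 27
k=5,m=4: 5>4, acc = 27+1 = 28
k=5,m=5: not 5>5, acc = 28+2 = 30

30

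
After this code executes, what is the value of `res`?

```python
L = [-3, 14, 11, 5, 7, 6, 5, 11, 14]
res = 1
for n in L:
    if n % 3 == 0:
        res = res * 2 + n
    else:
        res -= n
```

n=-3: %3==0, res = 1*2+(-3) = -1
n=14: not %3==0, res = (-1)-14 = -15
n=11: not %3==0, res = (-15)-11 = -26
n=5: not %3==0, res = (-26)-5 = -31
n=7: not %3==0, res = (-31)-7 = -38
n=6: %3==0, res = (-38)*2+6 = -70
n=5: not %3==0, res = (-70)-5 = -75
n=11: not %3==0, res = (-75)-11 = -86
n=14: not %3==0, res = (-86)-14 = -100

-100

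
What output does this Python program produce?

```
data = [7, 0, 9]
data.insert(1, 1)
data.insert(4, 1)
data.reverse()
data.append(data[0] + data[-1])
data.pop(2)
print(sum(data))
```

insert 1 at 1 → [7, 1, 0, 9]
insert 1 at 4 → [7, 1, 0, 9, 1]
reverse → [1, 9, 0, 1, 7]
append data[0]+data[-1] = 1+7 = 8 → [1, 9, 0, 1, 7, 8]
pop(2) removes 0 → [1, 9, 1, 7, 8]
sum = 26

26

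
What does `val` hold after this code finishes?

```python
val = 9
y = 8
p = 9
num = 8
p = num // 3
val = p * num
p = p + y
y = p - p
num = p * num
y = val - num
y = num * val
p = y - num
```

16

p = 8//3 = 2
val = 2*8 = 16
p = 2+8 = 10
y = 10-10 = 0
num = 10*8 = 80
y = 16-80 = -64
y = 80*16 = 1280
p = 1280-80 = 1200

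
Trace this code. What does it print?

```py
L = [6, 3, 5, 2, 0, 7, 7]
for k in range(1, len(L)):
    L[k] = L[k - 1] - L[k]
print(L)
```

[6, 3, -2, -4, -4, -11, -18]

k=1: L[1] = 6-3 = 3 → [6, 3, 5, 2, 0, 7, 7]
k=2: L[2] = 3-5 = -2 → [6, 3, -2, 2, 0, 7, 7]
k=3: L[3] = (-2)-2 = -4 → [6, 3, -2, -4, 0, 7, 7]
k=4: L[4] = (-4)-0 = -4 → [6, 3, -2, -4, -4, 7, 7]
k=5: L[5] = (-4)-7 = -11 → [6, 3, -2, -4, -4, -11, 7]
k=6: L[6] = (-11)-7 = -18 → [6, 3, -2, -4, -4, -11, -18]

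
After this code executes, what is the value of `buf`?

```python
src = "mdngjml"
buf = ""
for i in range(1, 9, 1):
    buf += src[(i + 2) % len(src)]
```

'gjmlmdng'

i=1: add src[3]='g' → 'g'
i=2: add src[4]='j' → 'gj'
i=3: add src[5]='m' → 'gjm'
i=4: add src[6]='l' → 'gjml'
i=5: add src[0]='m' → 'gjmlm'
i=6: add src[1]='d' → 'gjmlmd'
i=7: add src[2]='n' → 'gjmlmdn'
i=8: add src[3]='g' → 'gjmlmdng'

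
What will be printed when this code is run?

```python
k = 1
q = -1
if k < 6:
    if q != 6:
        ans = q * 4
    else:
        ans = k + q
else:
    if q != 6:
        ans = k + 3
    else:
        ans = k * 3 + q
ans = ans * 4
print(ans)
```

k=1, q=-1
k < 6 is True; q != 6 is True
→ ans = q * 4 = -4
ans = (-4)*4 = -16

-16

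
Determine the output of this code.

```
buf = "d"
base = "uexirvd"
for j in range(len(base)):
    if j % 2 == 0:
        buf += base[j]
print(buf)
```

duxrd

j=0: add 'u' → 'du'
j=1: skip
j=2: add 'x' → 'dux'
j=3: skip
j=4: add 'r' → 'duxr'
j=5: skip
j=6: add 'd' → 'duxrd'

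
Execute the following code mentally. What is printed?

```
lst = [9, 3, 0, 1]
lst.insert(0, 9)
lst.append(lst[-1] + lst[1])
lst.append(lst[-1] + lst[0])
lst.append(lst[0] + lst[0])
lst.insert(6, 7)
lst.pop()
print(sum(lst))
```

58

insert 9 at 0 → [9, 9, 3, 0, 1]
append lst[-1]+lst[1] = 1+9 = 10 → [9, 9, 3, 0, 1, 10]
append lst[-1]+lst[0] = 10+9 = 19 → [9, 9, 3, 0, 1, 10, 19]
append lst[0]+lst[0] = 9+9 = 18 → [9, 9, 3, 0, 1, 10, 19, 18]
insert 7 at 6 → [9, 9, 3, 0, 1, 10, 7, 19, 18]
pop() removes 18 → [9, 9, 3, 0, 1, 10, 7, 19]
sum = 58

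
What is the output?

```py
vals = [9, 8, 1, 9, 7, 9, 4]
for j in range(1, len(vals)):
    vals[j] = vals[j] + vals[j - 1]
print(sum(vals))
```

j=1: vals[1] = 8+9 = 17 → [9, 17, 1, 9, 7, 9, 4]
j=2: vals[2] = 1+17 = 18 → [9, 17, 18, 9, 7, 9, 4]
j=3: vals[3] = 9+18 = 27 → [9, 17, 18, 27, 7, 9, 4]
j=4: vals[4] = 7+27 = 34 → [9, 17, 18, 27, 34, 9, 4]
j=5: vals[5] = 9+34 = 43 → [9, 17, 18, 27, 34, 43, 4]
j=6: vals[6] = 4+43 = 47 → [9, 17, 18, 27, 34, 43, 47]
sum = 195

195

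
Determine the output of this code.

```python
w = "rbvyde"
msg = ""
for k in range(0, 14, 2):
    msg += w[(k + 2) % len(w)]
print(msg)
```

vdrvdrv

k=0: add w[2]='v' → 'v'
k=2: add w[4]='d' → 'vd'
k=4: add w[0]='r' → 'vdr'
k=6: add w[2]='v' → 'vdrv'
k=8: add w[4]='d' → 'vdrvd'
k=10: add w[0]='r' → 'vdrvdr'
k=12: add w[2]='v' → 'vdrvdrv'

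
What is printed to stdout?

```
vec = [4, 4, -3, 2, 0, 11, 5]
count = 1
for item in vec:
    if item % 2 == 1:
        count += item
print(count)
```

14

item=4: not odd
item=4: not odd
item=-3: odd, count = 1+(-3) = -2
item=2: not odd
item=0: not odd
item=11: odd, count = (-2)+11 = 9
item=5: odd, count = 9+5 = 14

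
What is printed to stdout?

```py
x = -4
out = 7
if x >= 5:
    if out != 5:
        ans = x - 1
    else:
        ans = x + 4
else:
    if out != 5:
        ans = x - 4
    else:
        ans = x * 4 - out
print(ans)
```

x=-4, out=7
x >= 5 is False; out != 5 is True
→ ans = x - 4 = -8

-8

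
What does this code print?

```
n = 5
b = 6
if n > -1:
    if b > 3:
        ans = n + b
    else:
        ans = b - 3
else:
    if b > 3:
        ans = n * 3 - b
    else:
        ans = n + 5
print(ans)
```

n=5, b=6
n > -1 is True; b > 3 is True
→ ans = n + b = 11

11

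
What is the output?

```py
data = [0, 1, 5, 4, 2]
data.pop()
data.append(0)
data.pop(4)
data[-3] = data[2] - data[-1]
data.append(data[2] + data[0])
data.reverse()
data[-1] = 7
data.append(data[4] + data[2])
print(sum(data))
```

34

pop() removes 2 → [0, 1, 5, 4]
append 0 → [0, 1, 5, 4, 0]
pop(4) removes 0 → [0, 1, 5, 4]
data[-3] = data[2]-data[-1] = 5-4 = 1 → [0, 1, 5, 4]
append data[2]+data[0] = 5+0 = 5 → [0, 1, 5, 4, 5]
reverse → [5, 4, 5, 1, 0]
data[-1] = 7 → [5, 4, 5, 1, 7]
append data[4]+data[2] = 7+5 = 12 → [5, 4, 5, 1, 7, 12]
sum = 34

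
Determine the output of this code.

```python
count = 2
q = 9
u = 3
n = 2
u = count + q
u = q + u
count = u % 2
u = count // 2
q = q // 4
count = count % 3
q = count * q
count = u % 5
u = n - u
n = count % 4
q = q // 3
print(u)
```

2

u = 2+9 = 11
u = 9+11 = 20
count = 20%2 = 0
u = 0//2 = 0
q = 9//4 = 2
count = 0%3 = 0
q = 0*2 = 0
count = 0%5 = 0
u = 2-0 = 2
n = 0%4 = 0
q = 0//3 = 0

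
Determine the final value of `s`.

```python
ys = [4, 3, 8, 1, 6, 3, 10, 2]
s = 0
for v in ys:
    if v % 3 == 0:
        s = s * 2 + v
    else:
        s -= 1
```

v=4: not %3==0, s = 0-1 = -1
v=3: %3==0, s = (-1)*2+3 = 1
v=8: not %3==0, s = 1-1 = 0
v=1: not %3==0, s = 0-1 = -1
v=6: %3==0, s = (-1)*2+6 = 4
v=3: %3==0, s = 4*2+3 = 11
v=10: not %3==0, s = 11-1 = 10
v=2: not %3==0, s = 10-1 = 9

9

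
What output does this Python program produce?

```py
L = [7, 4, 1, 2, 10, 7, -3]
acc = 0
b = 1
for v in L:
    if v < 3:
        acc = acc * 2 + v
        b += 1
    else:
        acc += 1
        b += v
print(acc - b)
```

v=7: not <3, acc = 0+1 = 1; b=8
v=4: not <3, acc = 1+1 = 2; b=12
v=1: <3, acc = 2*2+1 = 5; b=13
v=2: <3, acc = 5*2+2 = 12; b=14
v=10: not <3, acc = 12+1 = 13; b=24
v=7: not <3, acc = 13+1 = 14; b=31
v=-3: <3, acc = 14*2+(-3) = 25; b=32
acc-b = 25-32 = -7

-7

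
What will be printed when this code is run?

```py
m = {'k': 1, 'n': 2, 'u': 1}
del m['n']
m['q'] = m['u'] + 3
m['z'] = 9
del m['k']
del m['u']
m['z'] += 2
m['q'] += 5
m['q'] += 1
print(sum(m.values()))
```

21

del 'n' → {'k': 1, 'u': 1}
m['q'] = m['u']+3 = 4 → {'k': 1, 'u': 1, 'q': 4}
m['z'] = 9 → {'k': 1, 'u': 1, 'q': 4, 'z': 9}
del 'k' → {'u': 1, 'q': 4, 'z': 9}
del 'u' → {'q': 4, 'z': 9}
m['z'] = 9+2 = 11 → {'q': 4, 'z': 11}
m['q'] = 4+5 = 9 → {'q': 9, 'z': 11}
m['q'] = 9+1 = 10 → {'q': 10, 'z': 11}
sum of values = 21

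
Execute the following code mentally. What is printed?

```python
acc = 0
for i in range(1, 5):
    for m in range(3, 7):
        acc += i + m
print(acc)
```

112

i=1,m=3: acc = 0+4 = 4
i=1,m=4: acc = 4+5 = 9
i=1,m=5: acc = 9+6 = 15
i=1,m=6: acc = 15+7 = 22
i=2,m=3: acc = 22+5 = 27
i=2,m=4: acc = 27+6 = 33
i=2,m=5: acc = 33+7 = 40
i=2,m=6: acc = 40+8 = 48
i=3,m=3: acc = 48+6 = 54
i=3,m=4: acc = 54+7 = 61
i=3,m=5: acc = 61+8 = 69
i=3,m=6: acc = 69+9 = 78
i=4,m=3: acc = 78+7 = 85
i=4,m=4: acc = 85+8 = 93
i=4,m=5: acc = 93+9 = 102
i=4,m=6: acc = 102+10 = 112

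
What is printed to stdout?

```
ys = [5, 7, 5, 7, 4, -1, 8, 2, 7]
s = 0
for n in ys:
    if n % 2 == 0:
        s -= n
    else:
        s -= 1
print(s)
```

-20

n=5: not even, s = 0-1 = -1
n=7: not even, s = (-1)-1 = -2
n=5: not even, s = (-2)-1 = -3
n=7: not even, s = (-3)-1 = -4
n=4: even, s = (-4)-4 = -8
n=-1: not even, s = (-8)-1 = -9
n=8: even, s = (-9)-8 = -17
n=2: even, s = (-17)-2 = -19
n=7: not even, s = (-19)-1 = -20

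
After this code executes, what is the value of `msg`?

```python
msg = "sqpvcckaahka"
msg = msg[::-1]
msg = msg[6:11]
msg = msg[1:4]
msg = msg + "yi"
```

reverse → 'akhaakccvpqs'
slice [6:11] → 'ccvpq'
slice [1:4] → 'cvp'
+ 'yi' → 'cvpyi'

'cvpyi'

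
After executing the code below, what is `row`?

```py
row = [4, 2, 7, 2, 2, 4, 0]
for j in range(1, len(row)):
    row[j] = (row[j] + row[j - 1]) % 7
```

j=1: row[1] = (2+4)%7 = 6 → [4, 6, 7, 2, 2, 4, 0]
j=2: row[2] = (7+6)%7 = 6 → [4, 6, 6, 2, 2, 4, 0]
j=3: row[3] = (2+6)%7 = 1 → [4, 6, 6, 1, 2, 4, 0]
j=4: row[4] = (2+1)%7 = 3 → [4, 6, 6, 1, 3, 4, 0]
j=5: row[5] = (4+3)%7 = 0 → [4, 6, 6, 1, 3, 0, 0]
j=6: row[6] = (0+0)%7 = 0 → [4, 6, 6, 1, 3, 0, 0]

[4, 6, 6, 1, 3, 0, 0]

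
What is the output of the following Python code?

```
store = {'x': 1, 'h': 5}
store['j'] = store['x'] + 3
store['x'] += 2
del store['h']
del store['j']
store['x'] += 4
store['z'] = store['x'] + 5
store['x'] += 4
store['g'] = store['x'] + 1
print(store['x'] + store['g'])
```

store['j'] = store['x']+3 = 4 → {'x': 1, 'h': 5, 'j': 4}
store['x'] = 1+2 = 3 → {'x': 3, 'h': 5, 'j': 4}
del 'h' → {'x': 3, 'j': 4}
del 'j' → {'x': 3}
store['x'] = 3+4 = 7 → {'x': 7}
store['z'] = store['x']+5 = 12 → {'x': 7, 'z': 12}
store['x'] = 7+4 = 11 → {'x': 11, 'z': 12}
store['g'] = store['x']+1 = 12 → {'x': 11, 'z': 12, 'g': 12}
store['x']+store['g'] = 11+12 = 23

23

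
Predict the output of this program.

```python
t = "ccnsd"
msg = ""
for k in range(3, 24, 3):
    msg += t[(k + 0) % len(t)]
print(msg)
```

k=3: add t[3]='s' → 's'
k=6: add t[1]='c' → 'sc'
k=9: add t[4]='d' → 'scd'
k=12: add t[2]='n' → 'scdn'
k=15: add t[0]='c' → 'scdnc'
k=18: add t[3]='s' → 'scdncs'
k=21: add t[1]='c' → 'scdncsc'

scdncsc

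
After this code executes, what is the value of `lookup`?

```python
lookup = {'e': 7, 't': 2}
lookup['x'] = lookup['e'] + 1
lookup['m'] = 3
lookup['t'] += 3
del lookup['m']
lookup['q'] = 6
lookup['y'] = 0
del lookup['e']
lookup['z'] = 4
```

{'t': 5, 'x': 8, 'q': 6, 'y': 0, 'z': 4}

lookup['x'] = lookup['e']+1 = 8 → {'e': 7, 't': 2, 'x': 8}
lookup['m'] = 3 → {'e': 7, 't': 2, 'x': 8, 'm': 3}
lookup['t'] = 2+3 = 5 → {'e': 7, 't': 5, 'x': 8, 'm': 3}
del 'm' → {'e': 7, 't': 5, 'x': 8}
lookup['q'] = 6 → {'e': 7, 't': 5, 'x': 8, 'q': 6}
lookup['y'] = 0 → {'e': 7, 't': 5, 'x': 8, 'q': 6, 'y': 0}
del 'e' → {'t': 5, 'x': 8, 'q': 6, 'y': 0}
lookup['z'] = 4 → {'t': 5, 'x': 8, 'q': 6, 'y': 0, 'z': 4}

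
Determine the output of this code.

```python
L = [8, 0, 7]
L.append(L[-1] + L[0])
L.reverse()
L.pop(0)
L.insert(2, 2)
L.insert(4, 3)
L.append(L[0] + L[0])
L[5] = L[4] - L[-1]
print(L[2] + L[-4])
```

4

append L[-1]+L[0] = 7+8 = 15 → [8, 0, 7, 15]
reverse → [15, 7, 0, 8]
pop(0) removes 15 → [7, 0, 8]
insert 2 at 2 → [7, 0, 2, 8]
insert 3 at 4 → [7, 0, 2, 8, 3]
append L[0]+L[0] = 7+7 = 14 → [7, 0, 2, 8, 3, 14]
L[5] = L[4]-L[-1] = 3-14 = -11 → [7, 0, 2, 8, 3, -11]
L[2]+L[-4] = 2+2 = 4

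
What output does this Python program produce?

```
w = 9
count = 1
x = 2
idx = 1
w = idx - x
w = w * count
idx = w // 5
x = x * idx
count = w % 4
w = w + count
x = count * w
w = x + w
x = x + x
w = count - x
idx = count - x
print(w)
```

w = 1-2 = -1
w = (-1)*1 = -1
idx = (-1)//5 = -1
x = 2*(-1) = -2
count = (-1)%4 = 3
w = (-1)+3 = 2
x = 3*2 = 6
w = 6+2 = 8
x = 6+6 = 12
w = 3-12 = -9
idx = 3-12 = -9

-9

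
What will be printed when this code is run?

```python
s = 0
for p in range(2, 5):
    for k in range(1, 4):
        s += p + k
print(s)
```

p=2,k=1: s = 0+3 = 3
p=2,k=2: s = 3+4 = 7
p=2,k=3: s = 7+5 = 12
p=3,k=1: s = 12+4 = 16
p=3,k=2: s = 16+5 = 21
p=3,k=3: s = 21+6 = 27
p=4,k=1: s = 27+5 = 32
p=4,k=2: s = 32+6 = 38
p=4,k=3: s = 38+7 = 45

45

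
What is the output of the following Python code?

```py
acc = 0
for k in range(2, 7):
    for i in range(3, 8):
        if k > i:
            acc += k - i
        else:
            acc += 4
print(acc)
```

k=2,i=3: not 2>3, acc = 0+4 = 4
k=2,i=4: not 2>4, acc = 4+4 = 8
k=2,i=5: not 2>5, acc = 8+4 = 12
k=2,i=6: not 2>6, acc = 12+4 = 16
k=2,i=7: not 2>7, acc = 16+4 = 20
k=3,i=3: not 3>3, acc = 20+4 = 24
k=3,i=4: not 3>4, acc = 24+4 = 28
k=3,i=5: not 3>5, acc = 28+4 = 32
k=3,i=6: not 3>6, acc = 32+4 = 36
k=3,i=7: not 3>7, acc = 36+4 = 40
k=4,i=3: 4>3, acc = 40+1 = 41
k=4,i=4: not 4>4, acc = 41+4 = 45
k=4,i=5: not 4>5, acc = 45+4 = 49
k=4,i=6: not 4>6, acc = 49+4 = 53
k=4,i=7: not 4>7, acc = 53+4 = 57
k=5,i=3: 5>3, acc = 57+2 = 59
k=5,i=4: 5>4, acc = 59+1 = 60
k=5,i=5: not 5>5, acc = 60+4 = 64
k=5,i=6: not 5>6, acc = 64+4 = 68
k=5,i=7: not 5>7, acc = 68+4 = 72
k=6,i=3: 6>3, acc = 72+3 = 75
k=6,i=4: 6>4, acc = 75+2 = 77
k=6,i=5: 6>5, acc = 77+1 = 78
k=6,i=6: not 6>6, acc = 78+4 = 82
k=6,i=7: not 6>7, acc = 82+4 = 86

86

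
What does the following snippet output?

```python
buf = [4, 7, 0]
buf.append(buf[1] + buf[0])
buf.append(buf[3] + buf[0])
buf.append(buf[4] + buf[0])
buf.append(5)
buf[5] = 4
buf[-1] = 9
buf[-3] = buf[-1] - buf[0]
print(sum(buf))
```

append buf[1]+buf[0] = 7+4 = 11 → [4, 7, 0, 11]
append buf[3]+buf[0] = 11+4 = 15 → [4, 7, 0, 11, 15]
append buf[4]+buf[0] = 15+4 = 19 → [4, 7, 0, 11, 15, 19]
append 5 → [4, 7, 0, 11, 15, 19, 5]
buf[5] = 4 → [4, 7, 0, 11, 15, 4, 5]
buf[-1] = 9 → [4, 7, 0, 11, 15, 4, 9]
buf[-3] = buf[-1]-buf[0] = 9-4 = 5 → [4, 7, 0, 11, 5, 4, 9]
sum = 40

40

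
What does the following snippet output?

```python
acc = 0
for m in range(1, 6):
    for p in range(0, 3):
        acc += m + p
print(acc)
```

60

m=1,p=0: acc = 0+1 = 1
m=1,p=1: acc = 1+2 = 3
m=1,p=2: acc = 3+3 = 6
m=2,p=0: acc = 6+2 = 8
m=2,p=1: acc = 8+3 = 11
m=2,p=2: acc = 11+4 = 15
m=3,p=0: acc = 15+3 = 18
m=3,p=1: acc = 18+4 = 22
m=3,p=2: acc = 22+5 = 27
m=4,p=0: acc = 27+4 = 31
m=4,p=1: acc = 31+5 = 36
m=4,p=2: acc = 36+6 = 42
m=5,p=0: acc = 42+5 = 47
m=5,p=1: acc = 47+6 = 53
m=5,p=2: acc = 53+7 = 60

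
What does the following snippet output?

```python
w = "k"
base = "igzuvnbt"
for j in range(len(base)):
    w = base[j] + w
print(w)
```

j=0: prepend 'i' → 'ik'
j=1: prepend 'g' → 'gik'
j=2: prepend 'z' → 'zgik'
j=3: prepend 'u' → 'uzgik'
j=4: prepend 'v' → 'vuzgik'
j=5: prepend 'n' → 'nvuzgik'
j=6: prepend 'b' → 'bnvuzgik'
j=7: prepend 't' → 'tbnvuzgik'

tbnvuzgik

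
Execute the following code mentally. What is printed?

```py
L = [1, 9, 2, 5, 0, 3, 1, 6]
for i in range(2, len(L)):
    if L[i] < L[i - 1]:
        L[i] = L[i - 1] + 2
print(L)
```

i=2: 2<9, L[2] = 9+2 = 11 → [1, 9, 11, 5, 0, 3, 1, 6]
i=3: 5<11, L[3] = 11+2 = 13 → [1, 9, 11, 13, 0, 3, 1, 6]
i=4: 0<13, L[4] = 13+2 = 15 → [1, 9, 11, 13, 15, 3, 1, 6]
i=5: 3<15, L[5] = 15+2 = 17 → [1, 9, 11, 13, 15, 17, 1, 6]
i=6: 1<17, L[6] = 17+2 = 19 → [1, 9, 11, 13, 15, 17, 19, 6]
i=7: 6<19, L[7] = 19+2 = 21 → [1, 9, 11, 13, 15, 17, 19, 21]

[1, 9, 11, 13, 15, 17, 19, 21]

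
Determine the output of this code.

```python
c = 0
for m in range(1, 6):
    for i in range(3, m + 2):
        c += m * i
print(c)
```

165

m=2,i=3: c = 0+6 = 6
m=3,i=3: c = 6+9 = 15
m=3,i=4: c = 15+12 = 27
m=4,i=3: c = 27+12 = 39
m=4,i=4: c = 39+16 = 55
m=4,i=5: c = 55+20 = 75
m=5,i=3: c = 75+15 = 90
m=5,i=4: c = 90+20 = 110
m=5,i=5: c = 110+25 = 135
m=5,i=6: c = 135+30 = 165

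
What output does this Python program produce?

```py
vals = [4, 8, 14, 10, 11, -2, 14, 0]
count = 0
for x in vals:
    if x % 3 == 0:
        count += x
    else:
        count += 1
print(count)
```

x=4: not %3==0, count = 0+1 = 1
x=8: not %3==0, count = 1+1 = 2
x=14: not %3==0, count = 2+1 = 3
x=10: not %3==0, count = 3+1 = 4
x=11: not %3==0, count = 4+1 = 5
x=-2: not %3==0, count = 5+1 = 6
x=14: not %3==0, count = 6+1 = 7
x=0: %3==0, count = 7+0 = 7

7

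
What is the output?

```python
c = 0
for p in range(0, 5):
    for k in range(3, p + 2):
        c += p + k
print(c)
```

42

p=2,k=3: c = 0+5 = 5
p=3,k=3: c = 5+6 = 11
p=3,k=4: c = 11+7 = 18
p=4,k=3: c = 18+7 = 25
p=4,k=4: c = 25+8 = 33
p=4,k=5: c = 33+9 = 42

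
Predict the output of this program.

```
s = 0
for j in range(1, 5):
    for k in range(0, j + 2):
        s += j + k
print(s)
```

84

j=1,k=0: s = 0+1 = 1
j=1,k=1: s = 1+2 = 3
j=1,k=2: s = 3+3 = 6
j=2,k=0: s = 6+2 = 8
j=2,k=1: s = 8+3 = 11
j=2,k=2: s = 11+4 = 15
j=2,k=3: s = 15+5 = 20
j=3,k=0: s = 20+3 = 23
j=3,k=1: s = 23+4 = 27
j=3,k=2: s = 27+5 = 32
j=3,k=3: s = 32+6 = 38
j=3,k=4: s = 38+7 = 45
j=4,k=0: s = 45+4 = 49
j=4,k=1: s = 49+5 = 54
j=4,k=2: s = 54+6 = 60
j=4,k=3: s = 60+7 = 67
j=4,k=4: s = 67+8 = 75
j=4,k=5: s = 75+9 = 84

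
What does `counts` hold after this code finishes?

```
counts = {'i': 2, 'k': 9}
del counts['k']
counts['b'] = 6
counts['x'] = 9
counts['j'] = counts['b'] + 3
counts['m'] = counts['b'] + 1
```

{'i': 2, 'b': 6, 'x': 9, 'j': 9, 'm': 7}

del 'k' → {'i': 2}
counts['b'] = 6 → {'i': 2, 'b': 6}
counts['x'] = 9 → {'i': 2, 'b': 6, 'x': 9}
counts['j'] = counts['b']+3 = 9 → {'i': 2, 'b': 6, 'x': 9, 'j': 9}
counts['m'] = counts['b']+1 = 7 → {'i': 2, 'b': 6, 'x': 9, 'j': 9, 'm': 7}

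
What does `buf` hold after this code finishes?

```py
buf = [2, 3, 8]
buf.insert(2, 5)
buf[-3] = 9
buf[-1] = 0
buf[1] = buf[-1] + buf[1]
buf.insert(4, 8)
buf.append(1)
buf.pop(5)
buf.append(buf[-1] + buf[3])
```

[2, 9, 5, 0, 8, 8]

insert 5 at 2 → [2, 3, 5, 8]
buf[-3] = 9 → [2, 9, 5, 8]
buf[-1] = 0 → [2, 9, 5, 0]
buf[1] = buf[-1]+buf[1] = 0+9 = 9 → [2, 9, 5, 0]
insert 8 at 4 → [2, 9, 5, 0, 8]
append 1 → [2, 9, 5, 0, 8, 1]
pop(5) removes 1 → [2, 9, 5, 0, 8]
append buf[-1]+buf[3] = 8+0 = 8 → [2, 9, 5, 0, 8, 8]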